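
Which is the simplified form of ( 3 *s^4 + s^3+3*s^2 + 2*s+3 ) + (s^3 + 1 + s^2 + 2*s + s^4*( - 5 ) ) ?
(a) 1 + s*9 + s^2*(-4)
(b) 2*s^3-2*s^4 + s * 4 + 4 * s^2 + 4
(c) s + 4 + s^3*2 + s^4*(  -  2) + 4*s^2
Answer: b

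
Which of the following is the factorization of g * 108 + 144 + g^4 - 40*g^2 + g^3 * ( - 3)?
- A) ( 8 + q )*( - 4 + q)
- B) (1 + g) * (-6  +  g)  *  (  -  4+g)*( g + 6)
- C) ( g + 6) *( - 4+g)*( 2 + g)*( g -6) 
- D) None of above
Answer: B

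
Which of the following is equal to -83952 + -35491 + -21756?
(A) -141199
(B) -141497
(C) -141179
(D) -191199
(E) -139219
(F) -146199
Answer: A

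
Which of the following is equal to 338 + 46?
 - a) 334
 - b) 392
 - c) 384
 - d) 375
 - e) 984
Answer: c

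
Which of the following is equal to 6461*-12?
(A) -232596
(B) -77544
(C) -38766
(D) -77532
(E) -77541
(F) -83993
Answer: D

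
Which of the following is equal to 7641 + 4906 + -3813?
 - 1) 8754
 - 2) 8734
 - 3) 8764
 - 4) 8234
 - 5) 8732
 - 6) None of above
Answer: 2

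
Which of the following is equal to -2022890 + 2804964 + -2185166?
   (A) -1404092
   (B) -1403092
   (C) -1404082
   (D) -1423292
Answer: B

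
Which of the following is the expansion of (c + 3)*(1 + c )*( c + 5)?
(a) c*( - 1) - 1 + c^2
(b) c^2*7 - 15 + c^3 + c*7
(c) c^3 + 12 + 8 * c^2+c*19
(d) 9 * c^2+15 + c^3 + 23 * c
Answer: d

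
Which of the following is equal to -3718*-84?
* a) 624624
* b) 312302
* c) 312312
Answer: c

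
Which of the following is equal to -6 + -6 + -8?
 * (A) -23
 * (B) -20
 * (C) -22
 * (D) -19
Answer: B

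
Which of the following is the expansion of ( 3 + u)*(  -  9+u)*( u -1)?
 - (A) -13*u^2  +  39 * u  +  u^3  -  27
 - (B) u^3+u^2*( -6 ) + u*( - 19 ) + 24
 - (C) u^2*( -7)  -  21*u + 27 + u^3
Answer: C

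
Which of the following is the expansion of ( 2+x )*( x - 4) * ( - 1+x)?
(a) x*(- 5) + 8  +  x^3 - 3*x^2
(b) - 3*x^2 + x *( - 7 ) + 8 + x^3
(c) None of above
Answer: c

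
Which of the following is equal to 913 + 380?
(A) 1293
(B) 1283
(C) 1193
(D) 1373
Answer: A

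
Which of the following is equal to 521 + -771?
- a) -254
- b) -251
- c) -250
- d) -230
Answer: c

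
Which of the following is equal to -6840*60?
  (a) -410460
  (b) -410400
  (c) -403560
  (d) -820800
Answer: b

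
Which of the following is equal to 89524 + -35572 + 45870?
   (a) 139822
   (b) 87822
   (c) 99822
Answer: c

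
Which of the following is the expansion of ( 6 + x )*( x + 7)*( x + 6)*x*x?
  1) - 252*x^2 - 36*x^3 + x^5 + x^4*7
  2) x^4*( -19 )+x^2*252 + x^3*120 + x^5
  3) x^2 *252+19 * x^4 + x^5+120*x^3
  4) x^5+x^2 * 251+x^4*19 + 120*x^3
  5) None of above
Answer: 3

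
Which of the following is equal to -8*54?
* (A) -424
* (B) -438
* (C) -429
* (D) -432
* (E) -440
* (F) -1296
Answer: D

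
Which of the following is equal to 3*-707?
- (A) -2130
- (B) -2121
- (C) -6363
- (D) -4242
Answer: B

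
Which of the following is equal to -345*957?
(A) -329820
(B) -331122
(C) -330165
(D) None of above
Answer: C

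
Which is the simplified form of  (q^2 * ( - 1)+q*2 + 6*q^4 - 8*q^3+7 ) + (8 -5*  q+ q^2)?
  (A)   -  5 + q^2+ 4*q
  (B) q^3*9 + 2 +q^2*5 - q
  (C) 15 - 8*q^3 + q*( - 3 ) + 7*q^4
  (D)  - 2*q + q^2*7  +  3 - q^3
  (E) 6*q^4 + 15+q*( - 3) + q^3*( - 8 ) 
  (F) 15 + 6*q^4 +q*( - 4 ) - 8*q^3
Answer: E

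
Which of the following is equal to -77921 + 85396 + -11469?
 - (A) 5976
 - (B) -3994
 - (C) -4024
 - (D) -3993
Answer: B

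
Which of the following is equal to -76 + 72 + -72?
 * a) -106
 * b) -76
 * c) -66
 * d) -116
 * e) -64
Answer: b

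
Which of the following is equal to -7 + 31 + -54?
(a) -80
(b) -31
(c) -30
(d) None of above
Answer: c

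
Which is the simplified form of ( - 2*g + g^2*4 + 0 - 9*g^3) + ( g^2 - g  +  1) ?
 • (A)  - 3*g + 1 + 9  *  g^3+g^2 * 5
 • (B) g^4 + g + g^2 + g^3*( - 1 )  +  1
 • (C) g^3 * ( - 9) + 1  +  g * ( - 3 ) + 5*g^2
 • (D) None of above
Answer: C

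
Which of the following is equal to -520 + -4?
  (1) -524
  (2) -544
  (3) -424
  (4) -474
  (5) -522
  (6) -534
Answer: 1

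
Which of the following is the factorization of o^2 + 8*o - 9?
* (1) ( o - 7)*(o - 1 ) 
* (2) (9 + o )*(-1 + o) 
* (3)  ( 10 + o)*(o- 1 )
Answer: 2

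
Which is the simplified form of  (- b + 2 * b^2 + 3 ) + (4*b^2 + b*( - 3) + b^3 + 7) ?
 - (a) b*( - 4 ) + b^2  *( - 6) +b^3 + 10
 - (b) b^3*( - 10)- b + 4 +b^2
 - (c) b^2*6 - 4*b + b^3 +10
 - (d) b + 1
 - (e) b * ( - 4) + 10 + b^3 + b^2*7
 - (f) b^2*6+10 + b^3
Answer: c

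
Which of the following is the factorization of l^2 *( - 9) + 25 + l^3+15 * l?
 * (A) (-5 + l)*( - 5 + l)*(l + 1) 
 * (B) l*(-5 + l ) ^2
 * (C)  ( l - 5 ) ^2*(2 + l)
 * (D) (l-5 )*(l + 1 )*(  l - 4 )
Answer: A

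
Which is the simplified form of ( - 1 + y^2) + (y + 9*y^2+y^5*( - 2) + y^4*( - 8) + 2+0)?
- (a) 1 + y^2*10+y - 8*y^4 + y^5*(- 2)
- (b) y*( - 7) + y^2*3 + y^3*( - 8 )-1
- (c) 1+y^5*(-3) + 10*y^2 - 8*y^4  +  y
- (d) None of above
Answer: a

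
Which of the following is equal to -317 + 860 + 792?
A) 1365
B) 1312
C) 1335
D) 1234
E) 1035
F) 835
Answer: C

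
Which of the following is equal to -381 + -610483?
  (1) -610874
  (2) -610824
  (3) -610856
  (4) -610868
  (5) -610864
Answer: 5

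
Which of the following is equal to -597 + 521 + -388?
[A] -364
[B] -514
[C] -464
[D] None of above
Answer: C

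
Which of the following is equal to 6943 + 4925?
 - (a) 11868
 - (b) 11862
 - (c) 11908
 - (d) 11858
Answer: a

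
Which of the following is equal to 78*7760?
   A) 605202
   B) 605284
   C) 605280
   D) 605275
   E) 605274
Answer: C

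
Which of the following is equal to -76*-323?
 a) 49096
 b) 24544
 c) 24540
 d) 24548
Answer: d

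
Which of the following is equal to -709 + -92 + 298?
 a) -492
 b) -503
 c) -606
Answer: b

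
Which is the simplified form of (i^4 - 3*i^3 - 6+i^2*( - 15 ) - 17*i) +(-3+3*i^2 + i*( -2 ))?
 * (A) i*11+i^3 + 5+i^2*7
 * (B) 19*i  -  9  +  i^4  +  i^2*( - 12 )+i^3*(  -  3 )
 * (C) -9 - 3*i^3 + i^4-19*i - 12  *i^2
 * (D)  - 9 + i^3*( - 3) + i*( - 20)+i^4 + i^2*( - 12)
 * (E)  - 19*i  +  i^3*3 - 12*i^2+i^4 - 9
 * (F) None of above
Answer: C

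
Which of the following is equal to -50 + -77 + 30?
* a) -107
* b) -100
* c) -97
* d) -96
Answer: c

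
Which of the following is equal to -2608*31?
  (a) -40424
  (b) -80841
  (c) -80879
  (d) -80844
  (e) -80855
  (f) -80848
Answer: f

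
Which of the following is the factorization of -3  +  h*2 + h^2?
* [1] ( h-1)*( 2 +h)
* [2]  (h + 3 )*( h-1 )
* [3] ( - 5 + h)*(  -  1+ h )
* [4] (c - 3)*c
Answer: 2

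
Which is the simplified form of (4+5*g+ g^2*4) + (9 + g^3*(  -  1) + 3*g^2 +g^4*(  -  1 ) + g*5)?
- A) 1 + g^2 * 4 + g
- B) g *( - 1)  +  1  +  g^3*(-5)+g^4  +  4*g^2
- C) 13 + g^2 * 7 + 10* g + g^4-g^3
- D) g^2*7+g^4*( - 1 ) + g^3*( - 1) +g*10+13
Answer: D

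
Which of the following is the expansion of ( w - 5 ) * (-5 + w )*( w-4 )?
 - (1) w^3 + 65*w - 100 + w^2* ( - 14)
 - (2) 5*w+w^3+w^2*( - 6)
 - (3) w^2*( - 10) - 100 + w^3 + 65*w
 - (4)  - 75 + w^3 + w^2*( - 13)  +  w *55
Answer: 1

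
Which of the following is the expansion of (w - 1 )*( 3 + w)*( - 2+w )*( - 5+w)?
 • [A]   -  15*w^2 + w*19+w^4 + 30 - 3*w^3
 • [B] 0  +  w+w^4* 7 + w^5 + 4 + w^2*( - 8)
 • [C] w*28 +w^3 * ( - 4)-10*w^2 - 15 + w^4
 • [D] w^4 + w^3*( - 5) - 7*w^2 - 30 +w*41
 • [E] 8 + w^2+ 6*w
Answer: D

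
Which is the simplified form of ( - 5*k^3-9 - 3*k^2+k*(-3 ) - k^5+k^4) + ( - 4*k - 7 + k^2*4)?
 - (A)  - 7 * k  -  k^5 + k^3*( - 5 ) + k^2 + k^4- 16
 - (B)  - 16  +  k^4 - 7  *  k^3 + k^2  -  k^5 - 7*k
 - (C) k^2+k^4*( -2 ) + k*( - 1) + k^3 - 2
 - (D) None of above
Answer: A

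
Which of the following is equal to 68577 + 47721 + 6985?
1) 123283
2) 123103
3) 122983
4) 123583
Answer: 1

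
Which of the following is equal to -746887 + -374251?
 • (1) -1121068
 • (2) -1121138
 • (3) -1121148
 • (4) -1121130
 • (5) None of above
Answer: 2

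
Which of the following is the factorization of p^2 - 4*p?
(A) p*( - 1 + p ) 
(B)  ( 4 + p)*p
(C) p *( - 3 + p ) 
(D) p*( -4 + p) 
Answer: D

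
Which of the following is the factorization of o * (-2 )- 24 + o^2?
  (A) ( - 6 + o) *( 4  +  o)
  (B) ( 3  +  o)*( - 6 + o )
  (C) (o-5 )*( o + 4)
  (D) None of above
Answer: A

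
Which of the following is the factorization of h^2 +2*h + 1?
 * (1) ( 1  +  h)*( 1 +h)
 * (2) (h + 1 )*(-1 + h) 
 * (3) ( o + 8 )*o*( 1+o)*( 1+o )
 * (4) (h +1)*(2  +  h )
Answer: 1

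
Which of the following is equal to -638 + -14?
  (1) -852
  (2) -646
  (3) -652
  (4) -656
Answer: 3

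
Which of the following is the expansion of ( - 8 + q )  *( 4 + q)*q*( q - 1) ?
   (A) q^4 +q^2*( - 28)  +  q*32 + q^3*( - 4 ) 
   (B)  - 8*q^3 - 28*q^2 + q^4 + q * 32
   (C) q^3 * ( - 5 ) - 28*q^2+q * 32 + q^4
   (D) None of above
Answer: C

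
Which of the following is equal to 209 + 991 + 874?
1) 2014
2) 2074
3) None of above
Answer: 2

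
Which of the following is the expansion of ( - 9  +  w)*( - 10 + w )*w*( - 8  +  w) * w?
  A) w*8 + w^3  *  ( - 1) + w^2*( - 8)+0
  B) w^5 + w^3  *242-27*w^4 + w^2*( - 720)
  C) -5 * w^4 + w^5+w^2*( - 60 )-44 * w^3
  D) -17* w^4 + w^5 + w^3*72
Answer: B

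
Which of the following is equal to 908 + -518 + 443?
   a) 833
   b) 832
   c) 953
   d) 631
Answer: a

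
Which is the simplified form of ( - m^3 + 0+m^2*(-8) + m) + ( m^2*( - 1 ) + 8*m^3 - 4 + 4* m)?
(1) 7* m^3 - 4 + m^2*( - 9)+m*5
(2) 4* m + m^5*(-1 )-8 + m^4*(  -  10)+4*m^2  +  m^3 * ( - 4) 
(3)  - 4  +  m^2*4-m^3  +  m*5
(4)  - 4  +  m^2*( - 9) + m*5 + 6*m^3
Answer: 1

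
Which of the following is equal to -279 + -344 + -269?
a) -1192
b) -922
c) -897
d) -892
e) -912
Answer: d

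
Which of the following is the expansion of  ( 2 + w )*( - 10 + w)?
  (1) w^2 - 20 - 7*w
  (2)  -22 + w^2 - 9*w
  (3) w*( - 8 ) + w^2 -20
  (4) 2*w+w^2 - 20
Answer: 3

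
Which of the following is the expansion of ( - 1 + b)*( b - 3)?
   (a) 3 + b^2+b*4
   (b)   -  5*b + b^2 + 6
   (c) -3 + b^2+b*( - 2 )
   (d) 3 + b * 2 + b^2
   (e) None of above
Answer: e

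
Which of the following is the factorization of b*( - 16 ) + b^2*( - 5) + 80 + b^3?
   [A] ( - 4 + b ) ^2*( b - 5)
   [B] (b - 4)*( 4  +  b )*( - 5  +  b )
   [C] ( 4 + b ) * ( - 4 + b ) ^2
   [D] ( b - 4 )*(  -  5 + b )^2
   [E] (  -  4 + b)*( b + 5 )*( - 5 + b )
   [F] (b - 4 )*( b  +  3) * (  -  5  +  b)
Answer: B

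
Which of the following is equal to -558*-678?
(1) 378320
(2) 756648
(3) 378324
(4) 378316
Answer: 3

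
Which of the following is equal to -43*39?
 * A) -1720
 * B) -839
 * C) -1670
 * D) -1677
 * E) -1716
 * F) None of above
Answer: D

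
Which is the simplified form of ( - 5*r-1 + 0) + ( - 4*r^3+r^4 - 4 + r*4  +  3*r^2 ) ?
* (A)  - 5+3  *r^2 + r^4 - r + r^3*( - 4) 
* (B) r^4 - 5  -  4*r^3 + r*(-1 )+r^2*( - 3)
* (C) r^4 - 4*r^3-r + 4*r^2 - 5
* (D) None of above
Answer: A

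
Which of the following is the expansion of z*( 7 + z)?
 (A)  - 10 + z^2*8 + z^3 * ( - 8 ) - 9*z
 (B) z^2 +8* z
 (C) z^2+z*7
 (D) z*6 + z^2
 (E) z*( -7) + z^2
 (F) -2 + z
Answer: C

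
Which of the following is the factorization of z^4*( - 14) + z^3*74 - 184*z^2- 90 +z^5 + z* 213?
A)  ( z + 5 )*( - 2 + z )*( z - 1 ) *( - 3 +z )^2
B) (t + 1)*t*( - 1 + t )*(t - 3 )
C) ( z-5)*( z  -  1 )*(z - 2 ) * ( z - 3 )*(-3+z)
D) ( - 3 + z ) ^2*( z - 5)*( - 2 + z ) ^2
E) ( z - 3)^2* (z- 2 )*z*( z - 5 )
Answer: C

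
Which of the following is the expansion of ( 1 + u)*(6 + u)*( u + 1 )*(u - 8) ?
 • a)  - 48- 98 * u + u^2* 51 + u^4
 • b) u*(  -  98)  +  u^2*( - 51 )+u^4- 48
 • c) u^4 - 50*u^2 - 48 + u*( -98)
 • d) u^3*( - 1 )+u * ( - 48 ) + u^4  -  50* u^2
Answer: b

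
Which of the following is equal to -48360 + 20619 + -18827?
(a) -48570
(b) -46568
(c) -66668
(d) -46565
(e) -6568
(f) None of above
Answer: b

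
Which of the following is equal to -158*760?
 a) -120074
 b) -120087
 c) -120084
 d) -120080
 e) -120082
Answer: d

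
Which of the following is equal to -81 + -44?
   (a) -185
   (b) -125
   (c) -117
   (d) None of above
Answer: b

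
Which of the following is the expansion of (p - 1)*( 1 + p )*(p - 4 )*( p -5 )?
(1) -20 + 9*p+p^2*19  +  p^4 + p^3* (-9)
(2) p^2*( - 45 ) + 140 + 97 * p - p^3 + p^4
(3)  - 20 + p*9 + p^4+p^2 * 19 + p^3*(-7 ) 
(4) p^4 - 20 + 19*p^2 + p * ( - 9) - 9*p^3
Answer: 1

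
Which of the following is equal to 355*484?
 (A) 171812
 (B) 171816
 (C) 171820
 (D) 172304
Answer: C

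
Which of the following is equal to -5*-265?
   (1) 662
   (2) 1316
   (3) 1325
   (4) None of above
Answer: 3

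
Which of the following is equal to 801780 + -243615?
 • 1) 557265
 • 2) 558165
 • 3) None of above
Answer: 2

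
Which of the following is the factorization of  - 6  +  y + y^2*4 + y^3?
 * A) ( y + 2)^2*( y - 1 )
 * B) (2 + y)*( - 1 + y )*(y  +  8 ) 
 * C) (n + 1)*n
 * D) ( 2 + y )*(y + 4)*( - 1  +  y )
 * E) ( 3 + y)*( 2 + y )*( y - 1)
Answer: E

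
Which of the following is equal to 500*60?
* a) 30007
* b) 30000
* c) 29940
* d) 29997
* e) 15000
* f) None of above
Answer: b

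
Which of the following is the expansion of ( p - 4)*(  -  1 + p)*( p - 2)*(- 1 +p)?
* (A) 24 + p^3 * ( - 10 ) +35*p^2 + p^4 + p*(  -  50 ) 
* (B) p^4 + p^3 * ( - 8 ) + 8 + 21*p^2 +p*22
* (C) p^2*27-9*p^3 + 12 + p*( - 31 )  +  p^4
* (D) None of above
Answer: D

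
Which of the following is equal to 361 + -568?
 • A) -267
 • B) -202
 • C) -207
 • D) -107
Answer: C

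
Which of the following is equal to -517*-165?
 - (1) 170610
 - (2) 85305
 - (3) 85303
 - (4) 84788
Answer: 2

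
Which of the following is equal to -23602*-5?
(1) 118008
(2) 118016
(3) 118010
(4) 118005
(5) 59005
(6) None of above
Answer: 3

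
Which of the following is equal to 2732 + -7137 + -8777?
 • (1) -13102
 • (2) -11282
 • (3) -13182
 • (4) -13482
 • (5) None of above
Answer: 3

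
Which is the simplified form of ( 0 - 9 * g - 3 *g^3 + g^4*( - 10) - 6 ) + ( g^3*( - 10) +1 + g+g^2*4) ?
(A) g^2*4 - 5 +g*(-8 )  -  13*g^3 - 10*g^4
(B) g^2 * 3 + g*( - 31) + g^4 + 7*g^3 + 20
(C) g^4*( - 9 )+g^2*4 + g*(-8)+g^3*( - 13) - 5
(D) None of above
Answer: A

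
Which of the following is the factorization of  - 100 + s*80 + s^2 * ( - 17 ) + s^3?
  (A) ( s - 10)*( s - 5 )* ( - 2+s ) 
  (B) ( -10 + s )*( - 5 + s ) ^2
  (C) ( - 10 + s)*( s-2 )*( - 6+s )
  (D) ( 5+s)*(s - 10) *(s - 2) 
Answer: A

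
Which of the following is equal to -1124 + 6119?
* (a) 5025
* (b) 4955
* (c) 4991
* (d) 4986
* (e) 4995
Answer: e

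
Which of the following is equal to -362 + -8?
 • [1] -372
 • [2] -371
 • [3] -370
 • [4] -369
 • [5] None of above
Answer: 3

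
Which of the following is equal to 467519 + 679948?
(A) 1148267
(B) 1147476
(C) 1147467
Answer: C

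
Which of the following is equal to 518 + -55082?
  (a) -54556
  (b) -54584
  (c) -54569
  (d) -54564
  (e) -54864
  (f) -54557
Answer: d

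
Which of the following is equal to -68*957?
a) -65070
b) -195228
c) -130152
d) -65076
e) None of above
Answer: d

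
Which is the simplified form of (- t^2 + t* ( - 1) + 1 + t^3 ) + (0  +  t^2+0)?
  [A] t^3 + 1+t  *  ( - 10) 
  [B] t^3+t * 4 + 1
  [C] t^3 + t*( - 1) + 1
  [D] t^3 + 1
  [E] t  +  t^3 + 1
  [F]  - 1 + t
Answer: C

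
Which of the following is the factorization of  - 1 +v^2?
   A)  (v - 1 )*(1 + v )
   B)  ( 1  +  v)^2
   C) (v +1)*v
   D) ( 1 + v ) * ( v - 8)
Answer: A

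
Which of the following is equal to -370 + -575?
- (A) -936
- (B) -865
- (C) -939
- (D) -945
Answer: D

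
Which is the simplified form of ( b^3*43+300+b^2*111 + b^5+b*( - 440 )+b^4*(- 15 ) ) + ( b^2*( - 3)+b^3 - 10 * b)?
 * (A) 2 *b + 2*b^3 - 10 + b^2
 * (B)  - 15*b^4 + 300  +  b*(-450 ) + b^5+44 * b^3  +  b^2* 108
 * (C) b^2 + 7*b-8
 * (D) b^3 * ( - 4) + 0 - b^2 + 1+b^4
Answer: B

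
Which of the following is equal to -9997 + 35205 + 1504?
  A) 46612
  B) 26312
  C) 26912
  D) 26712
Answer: D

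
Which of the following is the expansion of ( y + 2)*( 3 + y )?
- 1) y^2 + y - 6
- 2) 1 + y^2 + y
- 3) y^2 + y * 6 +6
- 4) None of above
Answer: 4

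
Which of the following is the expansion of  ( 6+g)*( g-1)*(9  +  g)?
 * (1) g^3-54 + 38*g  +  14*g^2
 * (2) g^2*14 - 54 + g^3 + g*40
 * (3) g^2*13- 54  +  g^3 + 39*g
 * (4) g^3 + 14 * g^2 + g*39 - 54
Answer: 4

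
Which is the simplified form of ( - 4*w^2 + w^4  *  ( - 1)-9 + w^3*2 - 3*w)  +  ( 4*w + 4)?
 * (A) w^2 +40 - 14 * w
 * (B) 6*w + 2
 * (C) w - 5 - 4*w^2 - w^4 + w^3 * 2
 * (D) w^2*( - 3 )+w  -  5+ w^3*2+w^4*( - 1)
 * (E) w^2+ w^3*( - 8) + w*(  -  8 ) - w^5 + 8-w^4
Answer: C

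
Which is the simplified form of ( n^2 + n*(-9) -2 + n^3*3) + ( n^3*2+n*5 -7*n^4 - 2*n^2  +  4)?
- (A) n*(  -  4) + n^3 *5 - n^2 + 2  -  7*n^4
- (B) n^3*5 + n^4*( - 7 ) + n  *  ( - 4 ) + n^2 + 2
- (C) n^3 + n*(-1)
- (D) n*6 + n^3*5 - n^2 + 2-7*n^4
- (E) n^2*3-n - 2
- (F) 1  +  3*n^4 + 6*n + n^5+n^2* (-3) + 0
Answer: A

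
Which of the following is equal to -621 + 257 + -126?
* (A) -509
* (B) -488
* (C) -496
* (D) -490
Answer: D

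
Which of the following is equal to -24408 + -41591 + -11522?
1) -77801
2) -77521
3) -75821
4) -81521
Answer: 2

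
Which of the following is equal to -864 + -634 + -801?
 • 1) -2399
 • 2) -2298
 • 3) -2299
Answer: 3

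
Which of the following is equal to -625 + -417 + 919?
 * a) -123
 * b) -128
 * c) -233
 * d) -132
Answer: a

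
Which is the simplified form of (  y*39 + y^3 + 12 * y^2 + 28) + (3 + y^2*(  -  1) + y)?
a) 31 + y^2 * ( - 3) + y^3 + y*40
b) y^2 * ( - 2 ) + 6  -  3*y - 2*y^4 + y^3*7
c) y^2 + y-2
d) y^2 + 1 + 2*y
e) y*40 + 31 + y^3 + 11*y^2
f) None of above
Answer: e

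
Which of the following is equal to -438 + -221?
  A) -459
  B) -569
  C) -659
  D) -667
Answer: C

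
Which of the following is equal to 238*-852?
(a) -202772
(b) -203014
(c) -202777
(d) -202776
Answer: d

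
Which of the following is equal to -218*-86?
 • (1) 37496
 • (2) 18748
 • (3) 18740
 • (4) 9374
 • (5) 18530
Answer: 2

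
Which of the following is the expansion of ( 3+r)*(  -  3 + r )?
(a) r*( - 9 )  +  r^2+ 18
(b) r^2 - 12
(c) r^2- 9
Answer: c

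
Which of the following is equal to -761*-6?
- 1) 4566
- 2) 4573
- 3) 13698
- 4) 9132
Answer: 1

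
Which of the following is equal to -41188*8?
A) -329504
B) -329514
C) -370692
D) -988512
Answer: A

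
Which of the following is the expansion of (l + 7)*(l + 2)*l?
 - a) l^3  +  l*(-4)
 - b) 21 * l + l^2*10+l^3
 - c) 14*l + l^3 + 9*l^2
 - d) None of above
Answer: c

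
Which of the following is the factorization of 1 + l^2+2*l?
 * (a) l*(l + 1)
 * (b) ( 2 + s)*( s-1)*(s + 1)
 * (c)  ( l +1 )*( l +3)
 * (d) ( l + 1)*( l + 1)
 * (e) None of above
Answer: d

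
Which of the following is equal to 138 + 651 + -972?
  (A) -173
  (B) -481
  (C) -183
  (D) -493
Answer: C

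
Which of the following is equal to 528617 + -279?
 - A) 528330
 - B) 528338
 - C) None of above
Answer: B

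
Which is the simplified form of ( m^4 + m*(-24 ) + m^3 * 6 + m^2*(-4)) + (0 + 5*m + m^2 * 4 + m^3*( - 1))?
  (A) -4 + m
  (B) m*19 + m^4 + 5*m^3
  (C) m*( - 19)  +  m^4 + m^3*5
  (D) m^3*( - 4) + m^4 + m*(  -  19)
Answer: C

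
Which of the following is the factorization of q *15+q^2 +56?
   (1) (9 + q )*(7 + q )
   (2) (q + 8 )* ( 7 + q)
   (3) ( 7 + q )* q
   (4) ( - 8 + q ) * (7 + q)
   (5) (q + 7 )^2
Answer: 2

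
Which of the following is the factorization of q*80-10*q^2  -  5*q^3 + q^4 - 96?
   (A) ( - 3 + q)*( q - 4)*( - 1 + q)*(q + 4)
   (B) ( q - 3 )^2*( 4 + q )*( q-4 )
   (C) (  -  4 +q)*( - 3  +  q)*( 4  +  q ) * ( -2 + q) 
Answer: C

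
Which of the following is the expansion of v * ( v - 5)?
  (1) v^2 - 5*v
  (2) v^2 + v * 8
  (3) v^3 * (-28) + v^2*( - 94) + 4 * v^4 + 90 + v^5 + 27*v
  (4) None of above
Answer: 1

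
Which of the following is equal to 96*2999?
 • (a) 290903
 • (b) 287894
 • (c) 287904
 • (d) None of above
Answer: c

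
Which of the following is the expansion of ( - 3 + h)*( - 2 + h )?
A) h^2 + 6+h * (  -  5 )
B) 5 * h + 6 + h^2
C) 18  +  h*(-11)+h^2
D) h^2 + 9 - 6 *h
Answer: A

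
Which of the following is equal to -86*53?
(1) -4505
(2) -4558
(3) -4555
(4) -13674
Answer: 2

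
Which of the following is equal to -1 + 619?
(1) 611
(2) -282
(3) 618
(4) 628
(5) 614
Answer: 3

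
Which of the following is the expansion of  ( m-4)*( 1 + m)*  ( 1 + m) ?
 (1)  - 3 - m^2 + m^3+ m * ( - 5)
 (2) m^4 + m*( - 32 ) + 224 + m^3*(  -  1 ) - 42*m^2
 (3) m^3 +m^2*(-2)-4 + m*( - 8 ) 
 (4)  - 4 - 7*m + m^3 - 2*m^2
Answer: 4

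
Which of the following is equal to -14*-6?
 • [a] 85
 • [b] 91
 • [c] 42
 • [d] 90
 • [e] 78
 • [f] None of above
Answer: f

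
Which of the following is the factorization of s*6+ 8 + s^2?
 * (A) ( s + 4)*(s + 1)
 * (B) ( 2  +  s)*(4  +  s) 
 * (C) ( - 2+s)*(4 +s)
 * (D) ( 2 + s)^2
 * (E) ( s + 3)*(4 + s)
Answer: B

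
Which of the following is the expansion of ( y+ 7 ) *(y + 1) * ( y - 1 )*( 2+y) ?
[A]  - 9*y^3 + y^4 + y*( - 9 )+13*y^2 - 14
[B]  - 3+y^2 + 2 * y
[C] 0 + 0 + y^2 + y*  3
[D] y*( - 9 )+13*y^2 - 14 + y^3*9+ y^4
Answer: D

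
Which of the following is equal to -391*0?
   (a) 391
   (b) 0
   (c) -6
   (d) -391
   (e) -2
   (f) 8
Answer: b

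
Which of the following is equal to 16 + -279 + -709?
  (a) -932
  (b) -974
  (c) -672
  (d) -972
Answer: d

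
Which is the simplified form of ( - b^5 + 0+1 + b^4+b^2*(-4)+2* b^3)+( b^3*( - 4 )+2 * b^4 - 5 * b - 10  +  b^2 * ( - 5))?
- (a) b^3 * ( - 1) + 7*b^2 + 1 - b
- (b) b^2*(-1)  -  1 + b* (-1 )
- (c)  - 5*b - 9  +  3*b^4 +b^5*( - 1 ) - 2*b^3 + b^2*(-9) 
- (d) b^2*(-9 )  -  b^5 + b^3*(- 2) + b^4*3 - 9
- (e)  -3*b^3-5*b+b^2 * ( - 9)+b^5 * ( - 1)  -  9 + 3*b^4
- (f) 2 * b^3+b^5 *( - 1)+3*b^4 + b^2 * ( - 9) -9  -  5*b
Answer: c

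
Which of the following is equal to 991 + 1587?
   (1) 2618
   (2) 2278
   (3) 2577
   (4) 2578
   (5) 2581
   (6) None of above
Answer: 4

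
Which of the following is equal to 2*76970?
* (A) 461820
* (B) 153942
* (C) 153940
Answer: C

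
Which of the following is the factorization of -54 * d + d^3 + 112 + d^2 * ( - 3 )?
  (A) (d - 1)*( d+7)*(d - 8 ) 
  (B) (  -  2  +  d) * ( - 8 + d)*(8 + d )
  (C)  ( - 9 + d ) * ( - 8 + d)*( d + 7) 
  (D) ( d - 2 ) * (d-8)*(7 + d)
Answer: D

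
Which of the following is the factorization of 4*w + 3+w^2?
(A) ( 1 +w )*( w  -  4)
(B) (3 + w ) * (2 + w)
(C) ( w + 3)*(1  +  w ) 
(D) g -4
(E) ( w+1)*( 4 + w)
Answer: C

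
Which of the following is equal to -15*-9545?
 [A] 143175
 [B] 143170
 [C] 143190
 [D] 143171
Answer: A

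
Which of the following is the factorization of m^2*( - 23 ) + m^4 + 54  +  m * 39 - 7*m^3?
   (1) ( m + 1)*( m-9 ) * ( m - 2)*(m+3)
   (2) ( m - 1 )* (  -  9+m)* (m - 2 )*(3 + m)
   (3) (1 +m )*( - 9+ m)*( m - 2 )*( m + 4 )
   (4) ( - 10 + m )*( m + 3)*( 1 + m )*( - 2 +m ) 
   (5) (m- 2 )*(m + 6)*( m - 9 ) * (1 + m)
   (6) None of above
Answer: 1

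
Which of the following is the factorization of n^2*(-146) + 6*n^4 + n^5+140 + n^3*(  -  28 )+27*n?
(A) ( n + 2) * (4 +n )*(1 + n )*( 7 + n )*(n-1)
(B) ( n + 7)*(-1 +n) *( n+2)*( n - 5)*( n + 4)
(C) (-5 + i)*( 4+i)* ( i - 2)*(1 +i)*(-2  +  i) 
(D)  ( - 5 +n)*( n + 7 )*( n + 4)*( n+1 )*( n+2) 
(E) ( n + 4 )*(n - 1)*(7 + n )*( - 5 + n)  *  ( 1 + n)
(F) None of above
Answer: E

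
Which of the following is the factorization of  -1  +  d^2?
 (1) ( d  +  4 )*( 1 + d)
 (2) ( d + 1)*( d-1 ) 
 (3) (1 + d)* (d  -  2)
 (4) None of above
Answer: 2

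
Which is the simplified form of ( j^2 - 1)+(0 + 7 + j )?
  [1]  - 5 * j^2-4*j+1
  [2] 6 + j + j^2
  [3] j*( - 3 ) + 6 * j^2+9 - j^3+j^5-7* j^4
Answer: 2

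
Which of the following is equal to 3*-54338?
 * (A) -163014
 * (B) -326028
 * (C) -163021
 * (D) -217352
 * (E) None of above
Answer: A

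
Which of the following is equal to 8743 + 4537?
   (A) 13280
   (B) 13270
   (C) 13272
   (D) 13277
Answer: A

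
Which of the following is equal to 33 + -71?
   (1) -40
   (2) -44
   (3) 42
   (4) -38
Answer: 4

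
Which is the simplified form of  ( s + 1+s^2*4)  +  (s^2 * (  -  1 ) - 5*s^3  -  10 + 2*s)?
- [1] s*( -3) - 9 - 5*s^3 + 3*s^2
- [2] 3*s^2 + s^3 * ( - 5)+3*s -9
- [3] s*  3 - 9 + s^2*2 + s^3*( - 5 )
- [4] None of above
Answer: 2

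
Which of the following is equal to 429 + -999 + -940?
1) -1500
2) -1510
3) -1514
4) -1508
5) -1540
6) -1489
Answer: 2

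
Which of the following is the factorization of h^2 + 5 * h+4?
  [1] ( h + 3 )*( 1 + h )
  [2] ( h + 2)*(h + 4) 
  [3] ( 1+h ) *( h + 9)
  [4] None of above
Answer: 4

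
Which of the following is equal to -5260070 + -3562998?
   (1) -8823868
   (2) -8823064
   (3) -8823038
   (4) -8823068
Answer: 4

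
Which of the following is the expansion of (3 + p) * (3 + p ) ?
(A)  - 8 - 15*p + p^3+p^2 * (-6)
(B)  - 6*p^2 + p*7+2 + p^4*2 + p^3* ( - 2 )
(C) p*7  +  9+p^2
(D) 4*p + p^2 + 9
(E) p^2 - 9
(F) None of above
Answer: F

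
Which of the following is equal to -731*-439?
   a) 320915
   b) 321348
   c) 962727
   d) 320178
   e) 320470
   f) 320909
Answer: f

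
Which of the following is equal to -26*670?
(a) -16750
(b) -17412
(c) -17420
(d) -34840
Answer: c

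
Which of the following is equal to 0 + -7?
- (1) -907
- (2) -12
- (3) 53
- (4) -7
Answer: 4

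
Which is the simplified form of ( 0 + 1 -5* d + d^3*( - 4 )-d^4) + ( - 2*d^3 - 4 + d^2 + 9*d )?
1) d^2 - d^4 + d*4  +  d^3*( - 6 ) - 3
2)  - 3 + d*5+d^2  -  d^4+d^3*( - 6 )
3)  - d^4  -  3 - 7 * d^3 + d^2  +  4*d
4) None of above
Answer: 1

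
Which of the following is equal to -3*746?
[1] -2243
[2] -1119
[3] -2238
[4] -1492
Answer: 3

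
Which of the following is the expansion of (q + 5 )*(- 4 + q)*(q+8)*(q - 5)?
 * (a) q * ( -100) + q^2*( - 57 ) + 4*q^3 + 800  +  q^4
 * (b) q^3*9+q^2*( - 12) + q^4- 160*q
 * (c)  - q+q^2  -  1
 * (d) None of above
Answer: a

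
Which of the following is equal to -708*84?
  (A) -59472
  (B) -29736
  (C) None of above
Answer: A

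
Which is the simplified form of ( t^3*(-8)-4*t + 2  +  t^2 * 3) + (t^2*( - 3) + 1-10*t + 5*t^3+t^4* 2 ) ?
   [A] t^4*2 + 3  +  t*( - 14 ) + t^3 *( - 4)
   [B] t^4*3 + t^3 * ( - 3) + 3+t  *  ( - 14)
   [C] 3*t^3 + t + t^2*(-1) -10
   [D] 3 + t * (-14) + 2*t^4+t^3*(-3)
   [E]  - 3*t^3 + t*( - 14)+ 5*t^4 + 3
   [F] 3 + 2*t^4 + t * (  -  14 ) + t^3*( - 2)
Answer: D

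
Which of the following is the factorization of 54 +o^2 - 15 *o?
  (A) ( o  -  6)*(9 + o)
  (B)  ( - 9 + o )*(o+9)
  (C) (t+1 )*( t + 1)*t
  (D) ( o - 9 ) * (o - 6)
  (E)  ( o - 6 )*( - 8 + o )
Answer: D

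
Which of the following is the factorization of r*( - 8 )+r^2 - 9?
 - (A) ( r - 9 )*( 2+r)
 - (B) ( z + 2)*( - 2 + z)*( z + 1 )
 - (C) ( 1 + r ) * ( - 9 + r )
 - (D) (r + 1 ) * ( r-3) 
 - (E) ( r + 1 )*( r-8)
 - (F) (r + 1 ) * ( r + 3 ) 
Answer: C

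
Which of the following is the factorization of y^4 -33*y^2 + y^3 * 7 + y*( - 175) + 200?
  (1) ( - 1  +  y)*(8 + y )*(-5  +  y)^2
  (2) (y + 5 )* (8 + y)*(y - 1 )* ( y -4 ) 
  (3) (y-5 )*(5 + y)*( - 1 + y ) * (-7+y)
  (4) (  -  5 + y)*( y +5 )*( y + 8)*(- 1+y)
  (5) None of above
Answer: 4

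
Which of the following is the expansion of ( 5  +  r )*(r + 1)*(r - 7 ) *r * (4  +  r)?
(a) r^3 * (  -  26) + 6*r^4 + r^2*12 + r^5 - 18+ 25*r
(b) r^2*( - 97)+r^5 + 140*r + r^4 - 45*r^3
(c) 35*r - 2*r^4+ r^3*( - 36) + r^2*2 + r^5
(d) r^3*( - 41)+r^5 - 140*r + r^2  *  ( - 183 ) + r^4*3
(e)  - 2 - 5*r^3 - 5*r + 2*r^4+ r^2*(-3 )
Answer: d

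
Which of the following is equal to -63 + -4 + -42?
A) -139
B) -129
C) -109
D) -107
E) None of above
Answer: C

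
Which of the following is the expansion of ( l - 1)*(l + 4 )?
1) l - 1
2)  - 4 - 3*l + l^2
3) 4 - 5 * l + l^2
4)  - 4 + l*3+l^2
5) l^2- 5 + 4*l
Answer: 4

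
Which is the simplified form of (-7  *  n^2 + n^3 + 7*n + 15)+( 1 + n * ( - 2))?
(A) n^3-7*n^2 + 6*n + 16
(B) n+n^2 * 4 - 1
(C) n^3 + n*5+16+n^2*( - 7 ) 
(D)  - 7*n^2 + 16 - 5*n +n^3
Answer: C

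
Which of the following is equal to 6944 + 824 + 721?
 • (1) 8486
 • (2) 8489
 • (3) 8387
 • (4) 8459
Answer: 2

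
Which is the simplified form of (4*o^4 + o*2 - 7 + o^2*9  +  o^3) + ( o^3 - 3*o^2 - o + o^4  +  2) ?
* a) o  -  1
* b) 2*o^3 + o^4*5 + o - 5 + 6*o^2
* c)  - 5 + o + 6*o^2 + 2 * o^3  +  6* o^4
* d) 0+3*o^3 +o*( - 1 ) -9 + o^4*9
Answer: b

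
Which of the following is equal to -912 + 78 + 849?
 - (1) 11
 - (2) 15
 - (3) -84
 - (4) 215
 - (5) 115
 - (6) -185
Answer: 2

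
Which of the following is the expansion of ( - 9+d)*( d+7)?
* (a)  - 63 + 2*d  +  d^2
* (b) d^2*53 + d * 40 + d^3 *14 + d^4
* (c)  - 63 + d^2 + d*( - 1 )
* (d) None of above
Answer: d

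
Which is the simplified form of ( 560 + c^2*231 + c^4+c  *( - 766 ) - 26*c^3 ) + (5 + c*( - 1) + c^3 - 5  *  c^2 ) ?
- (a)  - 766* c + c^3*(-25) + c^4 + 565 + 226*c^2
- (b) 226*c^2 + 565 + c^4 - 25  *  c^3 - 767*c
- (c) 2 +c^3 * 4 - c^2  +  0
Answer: b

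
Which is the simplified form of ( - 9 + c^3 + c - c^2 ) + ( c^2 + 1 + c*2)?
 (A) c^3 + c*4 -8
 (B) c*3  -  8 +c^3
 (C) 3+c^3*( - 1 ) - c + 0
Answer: B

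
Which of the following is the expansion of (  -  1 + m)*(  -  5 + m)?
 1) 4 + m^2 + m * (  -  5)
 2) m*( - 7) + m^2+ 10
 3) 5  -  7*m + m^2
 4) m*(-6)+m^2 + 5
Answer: 4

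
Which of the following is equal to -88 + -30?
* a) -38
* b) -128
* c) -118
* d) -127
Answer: c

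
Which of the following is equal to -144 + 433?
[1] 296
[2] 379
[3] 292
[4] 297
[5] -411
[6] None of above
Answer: 6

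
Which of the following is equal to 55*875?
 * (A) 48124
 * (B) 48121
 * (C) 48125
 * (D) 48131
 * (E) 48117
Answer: C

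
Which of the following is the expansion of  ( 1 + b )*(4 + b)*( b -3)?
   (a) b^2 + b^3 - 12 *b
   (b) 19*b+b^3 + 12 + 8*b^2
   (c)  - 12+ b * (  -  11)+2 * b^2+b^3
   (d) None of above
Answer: c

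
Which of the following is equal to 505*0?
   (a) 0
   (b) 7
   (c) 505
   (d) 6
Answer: a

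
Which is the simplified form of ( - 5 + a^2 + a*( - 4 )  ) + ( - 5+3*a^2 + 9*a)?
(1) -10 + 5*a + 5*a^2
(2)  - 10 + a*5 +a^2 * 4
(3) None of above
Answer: 2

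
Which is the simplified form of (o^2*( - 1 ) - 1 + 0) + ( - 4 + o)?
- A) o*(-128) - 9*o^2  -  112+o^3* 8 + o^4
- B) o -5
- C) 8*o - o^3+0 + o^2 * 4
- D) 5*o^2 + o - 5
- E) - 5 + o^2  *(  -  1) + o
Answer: E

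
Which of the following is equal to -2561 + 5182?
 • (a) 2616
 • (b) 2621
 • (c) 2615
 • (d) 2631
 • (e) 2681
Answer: b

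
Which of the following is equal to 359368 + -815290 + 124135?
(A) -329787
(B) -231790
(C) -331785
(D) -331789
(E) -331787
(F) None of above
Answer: E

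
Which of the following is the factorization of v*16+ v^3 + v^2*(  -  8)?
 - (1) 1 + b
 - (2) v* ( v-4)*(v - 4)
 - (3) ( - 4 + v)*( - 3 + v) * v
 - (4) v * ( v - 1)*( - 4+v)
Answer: 2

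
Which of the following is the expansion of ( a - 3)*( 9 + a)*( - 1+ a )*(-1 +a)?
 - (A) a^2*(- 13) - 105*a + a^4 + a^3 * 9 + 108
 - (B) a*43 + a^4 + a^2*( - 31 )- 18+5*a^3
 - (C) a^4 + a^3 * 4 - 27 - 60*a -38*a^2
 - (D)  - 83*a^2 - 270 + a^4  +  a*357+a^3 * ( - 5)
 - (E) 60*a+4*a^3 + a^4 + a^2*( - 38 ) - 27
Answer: E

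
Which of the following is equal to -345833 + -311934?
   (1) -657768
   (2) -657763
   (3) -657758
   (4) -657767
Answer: 4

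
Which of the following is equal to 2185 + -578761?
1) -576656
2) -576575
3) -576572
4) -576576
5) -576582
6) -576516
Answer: 4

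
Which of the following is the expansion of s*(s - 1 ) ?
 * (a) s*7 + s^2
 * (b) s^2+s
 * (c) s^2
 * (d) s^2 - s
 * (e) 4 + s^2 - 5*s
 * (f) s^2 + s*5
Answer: d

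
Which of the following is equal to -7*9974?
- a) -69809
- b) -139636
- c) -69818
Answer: c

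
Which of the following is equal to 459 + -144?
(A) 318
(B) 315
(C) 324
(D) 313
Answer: B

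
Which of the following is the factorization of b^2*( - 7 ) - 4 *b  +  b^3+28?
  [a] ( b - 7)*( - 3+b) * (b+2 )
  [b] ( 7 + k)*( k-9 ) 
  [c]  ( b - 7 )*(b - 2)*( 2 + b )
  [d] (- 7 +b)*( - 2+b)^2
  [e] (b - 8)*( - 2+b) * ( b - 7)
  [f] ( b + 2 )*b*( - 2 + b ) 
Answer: c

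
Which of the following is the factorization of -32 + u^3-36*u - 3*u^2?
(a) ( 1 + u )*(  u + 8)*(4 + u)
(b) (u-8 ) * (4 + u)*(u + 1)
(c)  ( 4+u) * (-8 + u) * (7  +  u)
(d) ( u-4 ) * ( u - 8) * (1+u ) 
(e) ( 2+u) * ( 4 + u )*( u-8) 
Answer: b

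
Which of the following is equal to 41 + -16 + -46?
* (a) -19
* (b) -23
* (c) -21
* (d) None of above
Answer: c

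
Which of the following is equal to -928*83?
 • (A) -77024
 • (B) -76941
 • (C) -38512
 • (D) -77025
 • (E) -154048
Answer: A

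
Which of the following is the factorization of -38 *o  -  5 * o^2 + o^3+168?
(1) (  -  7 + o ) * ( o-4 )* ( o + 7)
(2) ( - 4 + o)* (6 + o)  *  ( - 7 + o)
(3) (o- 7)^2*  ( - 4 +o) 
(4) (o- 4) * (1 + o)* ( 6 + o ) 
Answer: 2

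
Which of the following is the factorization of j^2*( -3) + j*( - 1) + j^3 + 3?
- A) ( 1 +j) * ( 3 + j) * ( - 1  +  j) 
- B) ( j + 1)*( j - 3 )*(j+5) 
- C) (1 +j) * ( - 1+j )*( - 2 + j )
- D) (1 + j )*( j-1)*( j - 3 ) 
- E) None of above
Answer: D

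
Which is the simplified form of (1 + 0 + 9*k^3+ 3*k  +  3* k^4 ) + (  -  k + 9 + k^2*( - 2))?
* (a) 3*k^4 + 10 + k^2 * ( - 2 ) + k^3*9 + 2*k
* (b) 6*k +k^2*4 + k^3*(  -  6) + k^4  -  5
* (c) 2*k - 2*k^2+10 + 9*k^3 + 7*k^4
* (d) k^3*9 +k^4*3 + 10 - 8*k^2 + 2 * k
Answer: a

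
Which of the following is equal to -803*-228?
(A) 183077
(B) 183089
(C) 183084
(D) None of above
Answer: C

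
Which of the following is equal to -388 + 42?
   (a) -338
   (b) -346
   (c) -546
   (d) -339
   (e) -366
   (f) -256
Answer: b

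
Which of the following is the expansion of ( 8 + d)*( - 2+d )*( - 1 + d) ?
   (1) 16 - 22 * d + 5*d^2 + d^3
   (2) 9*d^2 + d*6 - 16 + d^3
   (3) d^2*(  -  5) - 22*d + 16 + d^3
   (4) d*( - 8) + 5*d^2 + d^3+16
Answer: 1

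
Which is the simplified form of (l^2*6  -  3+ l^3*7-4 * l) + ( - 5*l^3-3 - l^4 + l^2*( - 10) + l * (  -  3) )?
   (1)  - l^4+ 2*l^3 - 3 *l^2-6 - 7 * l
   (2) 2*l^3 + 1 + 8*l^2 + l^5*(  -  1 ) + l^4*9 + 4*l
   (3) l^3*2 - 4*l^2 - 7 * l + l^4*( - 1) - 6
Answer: 3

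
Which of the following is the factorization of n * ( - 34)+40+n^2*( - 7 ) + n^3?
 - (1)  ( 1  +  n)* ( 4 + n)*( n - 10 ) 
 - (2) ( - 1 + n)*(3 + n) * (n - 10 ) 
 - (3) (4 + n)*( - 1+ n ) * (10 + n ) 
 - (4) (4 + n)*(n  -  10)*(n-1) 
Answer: 4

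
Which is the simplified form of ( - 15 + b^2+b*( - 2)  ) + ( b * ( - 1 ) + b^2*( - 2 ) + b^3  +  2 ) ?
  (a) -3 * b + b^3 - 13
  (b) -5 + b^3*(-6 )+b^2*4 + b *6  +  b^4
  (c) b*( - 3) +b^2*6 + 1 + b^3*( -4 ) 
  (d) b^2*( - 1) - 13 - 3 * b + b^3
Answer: d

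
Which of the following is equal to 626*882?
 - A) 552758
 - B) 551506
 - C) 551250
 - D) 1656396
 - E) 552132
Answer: E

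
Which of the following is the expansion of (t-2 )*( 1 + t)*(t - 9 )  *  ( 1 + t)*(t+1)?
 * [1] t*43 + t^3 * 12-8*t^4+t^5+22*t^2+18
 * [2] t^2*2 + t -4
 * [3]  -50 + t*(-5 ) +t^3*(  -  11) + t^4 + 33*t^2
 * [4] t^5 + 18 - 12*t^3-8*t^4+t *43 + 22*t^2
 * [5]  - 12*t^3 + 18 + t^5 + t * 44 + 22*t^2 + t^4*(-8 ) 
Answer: 4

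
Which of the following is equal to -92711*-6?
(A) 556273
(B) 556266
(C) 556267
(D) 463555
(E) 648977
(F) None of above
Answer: B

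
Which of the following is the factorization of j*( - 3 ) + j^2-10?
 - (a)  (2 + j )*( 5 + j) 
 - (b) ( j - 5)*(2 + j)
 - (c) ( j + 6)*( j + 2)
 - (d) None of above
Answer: b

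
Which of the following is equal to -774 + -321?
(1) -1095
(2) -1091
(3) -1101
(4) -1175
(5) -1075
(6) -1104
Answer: 1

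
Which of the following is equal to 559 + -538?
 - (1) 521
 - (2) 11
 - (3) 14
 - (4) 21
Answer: 4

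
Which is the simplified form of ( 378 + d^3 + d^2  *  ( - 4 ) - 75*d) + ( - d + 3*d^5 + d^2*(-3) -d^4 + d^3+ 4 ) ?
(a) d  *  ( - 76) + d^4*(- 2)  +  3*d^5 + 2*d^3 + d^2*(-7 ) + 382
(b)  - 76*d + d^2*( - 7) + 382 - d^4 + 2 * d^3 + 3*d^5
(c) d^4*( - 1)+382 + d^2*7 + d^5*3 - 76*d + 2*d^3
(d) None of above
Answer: b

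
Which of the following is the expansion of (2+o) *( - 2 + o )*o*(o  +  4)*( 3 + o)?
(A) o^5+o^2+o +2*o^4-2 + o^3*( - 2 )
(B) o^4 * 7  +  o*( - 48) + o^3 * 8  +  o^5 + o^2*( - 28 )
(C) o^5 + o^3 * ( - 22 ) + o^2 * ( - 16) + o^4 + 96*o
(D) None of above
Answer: B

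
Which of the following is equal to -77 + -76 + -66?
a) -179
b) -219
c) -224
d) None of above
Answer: b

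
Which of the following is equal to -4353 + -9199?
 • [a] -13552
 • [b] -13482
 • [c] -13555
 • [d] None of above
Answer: a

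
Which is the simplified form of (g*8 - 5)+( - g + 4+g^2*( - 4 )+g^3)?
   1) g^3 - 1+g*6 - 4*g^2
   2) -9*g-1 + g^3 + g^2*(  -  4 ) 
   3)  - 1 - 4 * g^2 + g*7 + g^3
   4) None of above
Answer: 3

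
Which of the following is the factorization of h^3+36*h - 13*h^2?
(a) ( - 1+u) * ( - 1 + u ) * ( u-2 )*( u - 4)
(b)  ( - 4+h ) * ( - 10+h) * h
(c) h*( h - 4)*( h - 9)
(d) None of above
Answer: c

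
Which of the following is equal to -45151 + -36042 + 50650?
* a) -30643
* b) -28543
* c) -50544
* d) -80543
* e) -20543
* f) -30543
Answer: f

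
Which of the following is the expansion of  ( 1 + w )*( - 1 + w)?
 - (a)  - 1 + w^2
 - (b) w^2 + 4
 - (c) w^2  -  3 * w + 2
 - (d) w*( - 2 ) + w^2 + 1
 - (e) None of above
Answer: a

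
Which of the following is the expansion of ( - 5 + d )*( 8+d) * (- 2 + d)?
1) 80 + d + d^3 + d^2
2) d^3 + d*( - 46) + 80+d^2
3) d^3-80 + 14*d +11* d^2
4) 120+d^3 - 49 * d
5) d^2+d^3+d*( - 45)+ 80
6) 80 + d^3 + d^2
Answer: 2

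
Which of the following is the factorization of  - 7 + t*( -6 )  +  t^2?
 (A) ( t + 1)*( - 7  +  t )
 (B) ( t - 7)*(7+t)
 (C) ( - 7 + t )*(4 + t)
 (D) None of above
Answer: A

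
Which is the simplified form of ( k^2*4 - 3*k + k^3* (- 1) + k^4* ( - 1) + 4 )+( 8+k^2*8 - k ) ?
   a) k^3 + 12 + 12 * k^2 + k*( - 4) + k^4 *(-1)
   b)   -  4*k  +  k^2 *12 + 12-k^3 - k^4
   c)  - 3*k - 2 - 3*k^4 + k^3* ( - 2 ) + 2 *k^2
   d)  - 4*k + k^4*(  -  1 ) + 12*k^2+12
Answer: b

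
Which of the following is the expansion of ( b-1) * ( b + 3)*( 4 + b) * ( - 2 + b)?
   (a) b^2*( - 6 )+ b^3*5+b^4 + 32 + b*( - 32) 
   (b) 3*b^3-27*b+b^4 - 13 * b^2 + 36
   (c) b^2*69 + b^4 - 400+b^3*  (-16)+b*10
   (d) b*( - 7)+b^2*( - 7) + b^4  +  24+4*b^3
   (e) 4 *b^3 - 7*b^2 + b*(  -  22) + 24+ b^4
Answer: e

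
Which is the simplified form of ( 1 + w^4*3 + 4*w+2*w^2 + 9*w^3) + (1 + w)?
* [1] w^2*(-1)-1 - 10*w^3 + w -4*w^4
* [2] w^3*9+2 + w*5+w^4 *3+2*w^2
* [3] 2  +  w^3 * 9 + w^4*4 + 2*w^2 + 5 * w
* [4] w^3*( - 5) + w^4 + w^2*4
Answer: 2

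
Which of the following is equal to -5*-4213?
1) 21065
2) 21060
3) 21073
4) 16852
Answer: 1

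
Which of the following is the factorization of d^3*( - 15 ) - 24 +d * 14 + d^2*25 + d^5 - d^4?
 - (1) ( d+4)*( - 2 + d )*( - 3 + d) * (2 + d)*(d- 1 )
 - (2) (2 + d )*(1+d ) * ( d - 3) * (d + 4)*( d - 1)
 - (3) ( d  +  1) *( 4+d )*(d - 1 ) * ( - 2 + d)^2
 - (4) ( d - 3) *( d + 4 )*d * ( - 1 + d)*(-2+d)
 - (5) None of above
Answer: 5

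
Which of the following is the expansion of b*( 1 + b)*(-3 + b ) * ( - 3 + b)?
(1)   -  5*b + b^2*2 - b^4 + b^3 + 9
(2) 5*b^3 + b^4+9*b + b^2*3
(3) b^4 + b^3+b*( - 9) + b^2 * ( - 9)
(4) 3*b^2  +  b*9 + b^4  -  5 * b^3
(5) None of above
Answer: 4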